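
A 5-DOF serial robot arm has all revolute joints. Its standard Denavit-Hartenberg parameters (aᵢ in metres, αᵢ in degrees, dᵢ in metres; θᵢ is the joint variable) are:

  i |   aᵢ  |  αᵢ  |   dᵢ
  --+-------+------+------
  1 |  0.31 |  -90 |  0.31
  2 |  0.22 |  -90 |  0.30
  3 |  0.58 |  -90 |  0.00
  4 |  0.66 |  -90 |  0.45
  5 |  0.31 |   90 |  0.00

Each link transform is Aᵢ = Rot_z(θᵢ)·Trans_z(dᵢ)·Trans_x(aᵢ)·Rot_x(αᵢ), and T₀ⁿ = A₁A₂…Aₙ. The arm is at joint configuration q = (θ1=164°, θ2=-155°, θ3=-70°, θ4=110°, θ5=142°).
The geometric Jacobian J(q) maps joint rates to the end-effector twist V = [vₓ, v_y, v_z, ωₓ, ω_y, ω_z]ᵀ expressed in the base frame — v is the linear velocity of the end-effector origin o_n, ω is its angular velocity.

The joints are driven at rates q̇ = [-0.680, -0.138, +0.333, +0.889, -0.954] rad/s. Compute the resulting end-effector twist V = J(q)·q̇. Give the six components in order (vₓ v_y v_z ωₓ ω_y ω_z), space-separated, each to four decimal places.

o_n = [0.2233, -0.7119, 0.2151]
J₁: ẑ×o_n = [0.7119, 0.2233, -0.0000], ω = ẑ
J2: z=[-0.2756, -0.9613, 0.0000] o=[-0.2980, 0.0854, 0.3100] → [0.0912, -0.0262, 0.7209, -0.2756, -0.9613, 0.0000]
J3: z=[-0.4062, 0.1165, 0.9063] o=[-0.1890, -0.2579, 0.4030] → [0.3896, 0.2974, 0.1364, -0.4062, 0.1165, 0.9063]
J4: z=[0.9129, 0.0940, 0.3971] o=[-0.1664, -0.8314, 0.4868] → [-0.0730, 0.4028, 0.0724, 0.9129, 0.0940, 0.3971]
J5: z=[-0.1755, 0.9689, 0.1741] o=[0.4876, -0.6381, 0.0708] → [0.1527, -0.0207, 0.2690, -0.1755, 0.9689, 0.1741]
V = J·q̇ = [-0.5775, 0.3286, -0.2463, 0.8818, -0.6693, -0.1913]

-0.5775 0.3286 -0.2463 0.8818 -0.6693 -0.1913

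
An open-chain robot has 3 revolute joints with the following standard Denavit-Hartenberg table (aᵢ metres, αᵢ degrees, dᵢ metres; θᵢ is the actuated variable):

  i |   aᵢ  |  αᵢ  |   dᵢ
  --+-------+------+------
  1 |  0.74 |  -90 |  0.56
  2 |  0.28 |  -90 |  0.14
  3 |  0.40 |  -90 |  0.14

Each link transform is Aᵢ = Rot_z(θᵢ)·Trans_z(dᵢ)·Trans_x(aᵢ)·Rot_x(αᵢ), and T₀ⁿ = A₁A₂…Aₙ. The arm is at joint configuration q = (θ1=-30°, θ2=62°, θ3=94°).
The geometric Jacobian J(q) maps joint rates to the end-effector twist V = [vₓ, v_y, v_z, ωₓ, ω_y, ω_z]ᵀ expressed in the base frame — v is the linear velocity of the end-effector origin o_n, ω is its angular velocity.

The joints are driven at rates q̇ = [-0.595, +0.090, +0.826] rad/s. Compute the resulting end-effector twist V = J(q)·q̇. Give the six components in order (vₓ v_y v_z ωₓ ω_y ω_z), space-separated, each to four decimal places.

o_n = [0.5068, -0.5917, 0.2717]
J₁: ẑ×o_n = [0.5917, 0.5068, -0.0000], ω = ẑ
J2: z=[0.5000, 0.8660, 0.0000] o=[0.6409, -0.3700, 0.5600] → [-0.2497, 0.1442, 0.0053, 0.5000, 0.8660, 0.0000]
J3: z=[-0.7647, 0.4415, -0.4695] o=[0.8247, -0.3145, 0.3128] → [-0.1483, 0.1178, 0.3523, -0.7647, 0.4415, -0.4695]
V = J·q̇ = [-0.4970, -0.1912, 0.2915, -0.5866, 0.4426, -0.9828]

-0.4970 -0.1912 0.2915 -0.5866 0.4426 -0.9828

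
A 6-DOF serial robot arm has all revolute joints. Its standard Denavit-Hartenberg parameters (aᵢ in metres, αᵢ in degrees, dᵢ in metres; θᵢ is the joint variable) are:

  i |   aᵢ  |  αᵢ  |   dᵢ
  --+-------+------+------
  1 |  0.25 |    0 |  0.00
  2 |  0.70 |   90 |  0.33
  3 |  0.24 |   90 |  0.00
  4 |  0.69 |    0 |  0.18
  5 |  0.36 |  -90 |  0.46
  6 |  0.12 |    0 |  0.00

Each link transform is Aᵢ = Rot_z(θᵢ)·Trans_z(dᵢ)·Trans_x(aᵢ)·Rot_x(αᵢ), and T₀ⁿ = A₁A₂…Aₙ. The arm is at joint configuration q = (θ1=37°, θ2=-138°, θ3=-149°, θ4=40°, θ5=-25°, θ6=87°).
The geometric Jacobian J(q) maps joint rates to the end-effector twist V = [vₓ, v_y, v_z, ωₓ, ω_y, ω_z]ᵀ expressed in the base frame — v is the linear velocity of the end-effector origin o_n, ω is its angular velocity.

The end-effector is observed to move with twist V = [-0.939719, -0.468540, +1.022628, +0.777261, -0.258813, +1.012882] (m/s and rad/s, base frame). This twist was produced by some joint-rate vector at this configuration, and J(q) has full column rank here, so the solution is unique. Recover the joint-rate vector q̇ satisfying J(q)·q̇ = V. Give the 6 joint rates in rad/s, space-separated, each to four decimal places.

o_n = [-0.2277, 0.7734, 0.1978]
J₁: ẑ×o_n = [-0.7734, -0.2277, 0.0000], ω = ẑ
J2: z=[0.0000, 0.0000, 1.0000] o=[0.1997, 0.1505, 0.0000] → [-0.6229, -0.4273, 0.0000, 0.0000, 0.0000, 1.0000]
J3: z=[-0.9816, 0.1908, 0.0000] o=[0.0661, -0.5367, 0.3300] → [-0.0252, -0.1298, -1.2300, -0.9816, 0.1908, 0.0000]
J4: z=[0.0983, 0.5056, 0.8572] o=[0.1053, -0.3347, 0.2064] → [-0.9542, -0.2846, 0.2773, 0.0983, 0.5056, 0.8572]
J5: z=[0.0983, 0.5056, 0.8572] o=[-0.2259, 0.2856, 0.0884] → [-0.3628, -0.0123, 0.0488, 0.0983, 0.5056, 0.8572]
J6: z=[-0.9905, -0.0335, 0.1333] o=[-0.2153, 0.8286, 0.3036] → [0.0109, -0.1065, 0.0542, -0.9905, -0.0335, 0.1333]
q̇ = J⁺·V = [0.2740, 0.9390, -0.7660, 0.4120, -0.6380, -0.0480]

0.2740 0.9390 -0.7660 0.4120 -0.6380 -0.0480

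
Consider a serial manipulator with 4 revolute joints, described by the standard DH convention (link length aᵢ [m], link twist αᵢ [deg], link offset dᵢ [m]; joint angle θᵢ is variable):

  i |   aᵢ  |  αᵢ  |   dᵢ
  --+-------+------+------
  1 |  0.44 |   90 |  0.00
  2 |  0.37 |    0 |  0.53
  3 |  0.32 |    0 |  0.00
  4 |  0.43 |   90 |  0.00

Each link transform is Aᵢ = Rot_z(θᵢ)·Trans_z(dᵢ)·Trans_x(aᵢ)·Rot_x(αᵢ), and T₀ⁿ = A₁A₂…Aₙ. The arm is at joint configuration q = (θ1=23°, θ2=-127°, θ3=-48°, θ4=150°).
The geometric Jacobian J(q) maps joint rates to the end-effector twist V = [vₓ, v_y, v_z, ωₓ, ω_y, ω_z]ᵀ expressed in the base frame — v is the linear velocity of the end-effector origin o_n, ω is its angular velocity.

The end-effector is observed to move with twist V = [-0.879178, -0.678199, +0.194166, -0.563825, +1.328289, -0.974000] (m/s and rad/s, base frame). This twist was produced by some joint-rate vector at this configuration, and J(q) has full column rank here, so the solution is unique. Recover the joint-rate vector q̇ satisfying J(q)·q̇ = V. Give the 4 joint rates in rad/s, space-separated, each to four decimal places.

-0.9740 -0.8320 -0.9600 0.3490

o_n = [0.4724, -0.3752, -0.5051]
J₁: ẑ×o_n = [0.3752, 0.4724, -0.0000], ω = ẑ
J2: z=[0.3907, -0.9205, 0.0000] o=[0.4050, 0.1719, 0.0000] → [0.4650, 0.1974, -0.1517, 0.3907, -0.9205, 0.0000]
J3: z=[0.3907, -0.9205, 0.0000] o=[0.4071, -0.4030, -0.2955] → [0.1930, 0.0819, 0.0709, 0.3907, -0.9205, 0.0000]
J4: z=[0.3907, -0.9205, 0.0000] o=[0.1137, -0.5275, -0.3234] → [0.1673, 0.0710, 0.3897, 0.3907, -0.9205, 0.0000]
q̇ = J⁺·V = [-0.9740, -0.8320, -0.9600, 0.3490]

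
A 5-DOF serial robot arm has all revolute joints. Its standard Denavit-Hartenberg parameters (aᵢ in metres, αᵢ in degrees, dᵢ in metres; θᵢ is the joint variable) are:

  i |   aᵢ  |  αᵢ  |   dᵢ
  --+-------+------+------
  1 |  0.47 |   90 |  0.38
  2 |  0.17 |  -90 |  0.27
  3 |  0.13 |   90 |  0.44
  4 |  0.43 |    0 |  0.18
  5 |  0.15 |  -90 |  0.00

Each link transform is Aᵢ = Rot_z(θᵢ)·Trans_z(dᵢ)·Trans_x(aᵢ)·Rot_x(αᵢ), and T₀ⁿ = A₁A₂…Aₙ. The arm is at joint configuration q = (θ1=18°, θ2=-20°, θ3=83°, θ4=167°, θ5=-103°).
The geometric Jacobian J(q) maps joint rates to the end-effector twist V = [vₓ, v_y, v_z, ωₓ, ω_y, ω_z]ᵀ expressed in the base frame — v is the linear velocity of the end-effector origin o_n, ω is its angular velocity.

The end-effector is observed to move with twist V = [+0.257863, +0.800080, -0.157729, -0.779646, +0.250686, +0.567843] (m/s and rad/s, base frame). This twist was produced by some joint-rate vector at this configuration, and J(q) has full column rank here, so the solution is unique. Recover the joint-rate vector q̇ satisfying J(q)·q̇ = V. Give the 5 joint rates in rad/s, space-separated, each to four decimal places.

o_n = [1.1114, -0.1788, 0.9011]
J₁: ẑ×o_n = [0.1788, 1.1114, -0.0000], ω = ẑ
J2: z=[0.3090, -0.9511, 0.0000] o=[0.4470, 0.1452, 0.3800] → [-0.4956, -0.1610, 0.5318, 0.3090, -0.9511, 0.0000]
J3: z=[0.3253, 0.1057, 0.9397] o=[0.6824, -0.0622, 0.3219] → [0.1708, 0.2147, -0.0833, 0.3253, 0.1057, 0.9397]
J4: z=[0.9247, 0.1723, -0.3395] o=[0.7998, 0.1116, 0.7299] → [-0.0691, -0.2641, -0.3223, 0.9247, 0.1723, -0.3395]
J5: z=[0.9247, 0.1723, -0.3395] o=[1.0806, -0.2575, 0.7772] → [0.0481, -0.1251, 0.0674, 0.9247, 0.1723, -0.3395]
q̇ = J⁺·V = [0.6220, -0.4050, -0.2780, -0.1940, -0.4160]

0.6220 -0.4050 -0.2780 -0.1940 -0.4160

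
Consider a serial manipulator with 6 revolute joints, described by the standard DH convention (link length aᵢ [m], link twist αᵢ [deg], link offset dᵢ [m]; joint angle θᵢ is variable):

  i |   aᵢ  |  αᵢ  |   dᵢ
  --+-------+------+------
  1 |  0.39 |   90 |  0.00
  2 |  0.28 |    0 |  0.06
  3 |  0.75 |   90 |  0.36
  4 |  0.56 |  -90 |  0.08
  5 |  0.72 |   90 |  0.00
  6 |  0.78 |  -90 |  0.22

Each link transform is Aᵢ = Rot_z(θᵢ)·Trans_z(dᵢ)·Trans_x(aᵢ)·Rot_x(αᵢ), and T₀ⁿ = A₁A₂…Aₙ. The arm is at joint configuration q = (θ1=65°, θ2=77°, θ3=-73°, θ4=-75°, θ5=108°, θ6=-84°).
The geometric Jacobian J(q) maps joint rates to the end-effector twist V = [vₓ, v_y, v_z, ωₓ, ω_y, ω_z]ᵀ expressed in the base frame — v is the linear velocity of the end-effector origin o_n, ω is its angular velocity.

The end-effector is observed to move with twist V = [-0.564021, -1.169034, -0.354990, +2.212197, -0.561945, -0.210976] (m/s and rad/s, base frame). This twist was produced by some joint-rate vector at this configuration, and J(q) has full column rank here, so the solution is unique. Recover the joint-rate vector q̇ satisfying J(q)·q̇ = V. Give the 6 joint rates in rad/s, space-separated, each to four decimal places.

0.2550 0.8040 0.6530 0.2810 0.5820 -0.6910

o_n = [-0.0314, 0.6060, 1.0307]
J₁: ẑ×o_n = [-0.6060, -0.0314, 0.0000], ω = ẑ
J2: z=[0.9063, -0.4226, 0.0000] o=[0.1648, 0.3535, 0.0000] → [-0.4356, -0.9342, 0.1460, 0.9063, -0.4226, 0.0000]
J3: z=[0.9063, -0.4226, 0.0000] o=[0.2458, 0.3852, 0.2728] → [-0.3203, -0.6869, 0.0830, 0.9063, -0.4226, 0.0000]
J4: z=[0.0295, 0.0632, -0.9976] o=[0.8883, 0.9111, 0.3251] → [-0.2597, 0.8966, 0.0491, 0.0295, 0.0632, -0.9976]
J5: z=[0.6418, 0.7639, 0.0674] o=[0.4615, 1.2758, 0.2554] → [0.6374, -0.5308, -0.0534, 0.6418, 0.7639, 0.0674]
J6: z=[-0.7379, 0.5912, 0.3254] o=[0.6118, 1.0896, 0.9345] → [0.2143, -0.1383, 0.7371, -0.7379, 0.5912, 0.3254]
q̇ = J⁺·V = [0.2550, 0.8040, 0.6530, 0.2810, 0.5820, -0.6910]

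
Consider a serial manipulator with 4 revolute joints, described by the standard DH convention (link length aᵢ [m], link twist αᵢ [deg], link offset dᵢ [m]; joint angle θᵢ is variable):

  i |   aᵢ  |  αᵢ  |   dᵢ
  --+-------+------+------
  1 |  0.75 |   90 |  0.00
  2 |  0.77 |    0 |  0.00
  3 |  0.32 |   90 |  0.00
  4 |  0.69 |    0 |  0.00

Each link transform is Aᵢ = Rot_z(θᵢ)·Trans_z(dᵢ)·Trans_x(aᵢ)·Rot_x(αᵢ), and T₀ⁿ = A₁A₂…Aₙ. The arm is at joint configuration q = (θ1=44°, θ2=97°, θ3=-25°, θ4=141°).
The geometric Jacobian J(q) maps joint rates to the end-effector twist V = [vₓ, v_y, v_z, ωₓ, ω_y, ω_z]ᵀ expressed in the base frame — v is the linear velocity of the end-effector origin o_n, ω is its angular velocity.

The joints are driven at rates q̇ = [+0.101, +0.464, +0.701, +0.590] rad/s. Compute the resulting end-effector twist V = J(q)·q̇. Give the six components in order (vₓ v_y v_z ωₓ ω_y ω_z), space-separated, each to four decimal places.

-0.3693 0.1660 -0.3650 1.2129 -0.4482 -0.0813

o_n = [0.7256, 0.0970, 0.5586]
J₁: ẑ×o_n = [-0.0970, 0.7256, 0.0000], ω = ẑ
J2: z=[0.6947, -0.7193, 0.0000] o=[0.5395, 0.5210, 0.0000] → [-0.4018, -0.3880, -0.1607, 0.6947, -0.7193, 0.0000]
J3: z=[0.6947, -0.7193, 0.0000] o=[0.4720, 0.4558, 0.7643] → [0.1479, 0.1429, -0.0668, 0.6947, -0.7193, 0.0000]
J4: z=[0.6841, 0.6607, -0.3090] o=[0.5431, 0.5245, 1.0686] → [-0.4690, 0.2925, -0.4130, 0.6841, 0.6607, -0.3090]
V = J·q̇ = [-0.3693, 0.1660, -0.3650, 1.2129, -0.4482, -0.0813]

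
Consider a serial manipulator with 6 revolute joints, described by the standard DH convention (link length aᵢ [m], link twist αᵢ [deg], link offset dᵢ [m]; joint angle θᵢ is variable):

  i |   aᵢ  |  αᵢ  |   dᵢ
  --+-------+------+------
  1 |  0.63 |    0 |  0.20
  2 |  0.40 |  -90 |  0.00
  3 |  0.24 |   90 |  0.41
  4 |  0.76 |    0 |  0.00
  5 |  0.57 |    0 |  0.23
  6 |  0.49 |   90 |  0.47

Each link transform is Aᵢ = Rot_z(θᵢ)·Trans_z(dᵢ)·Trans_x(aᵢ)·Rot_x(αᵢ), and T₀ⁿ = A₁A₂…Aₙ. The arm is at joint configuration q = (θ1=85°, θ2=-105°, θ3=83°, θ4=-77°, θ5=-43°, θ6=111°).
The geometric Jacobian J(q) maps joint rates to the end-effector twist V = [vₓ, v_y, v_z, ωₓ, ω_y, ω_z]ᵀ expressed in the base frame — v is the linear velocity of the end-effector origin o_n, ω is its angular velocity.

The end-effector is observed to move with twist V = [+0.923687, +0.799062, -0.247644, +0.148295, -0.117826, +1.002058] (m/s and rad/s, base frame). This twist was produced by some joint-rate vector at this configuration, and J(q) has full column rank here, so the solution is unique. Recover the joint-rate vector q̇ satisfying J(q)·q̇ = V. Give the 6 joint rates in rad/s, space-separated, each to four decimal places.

0.5840 0.3960 -0.0600 0.1530 0.1890 -0.1610

o_n = [0.8454, -0.6187, -0.3201]
J₁: ẑ×o_n = [0.6187, 0.8454, -0.0000], ω = ẑ
J2: z=[0.0000, 0.0000, 1.0000] o=[0.0549, 0.6276, 0.2000] → [1.2463, 0.7905, -0.0000, 0.0000, 0.0000, 1.0000]
J3: z=[0.3420, 0.9397, 0.0000] o=[0.4308, 0.4908, 0.2000] → [-0.4887, 0.1779, -0.7691, 0.3420, 0.9397, 0.0000]
J4: z=[0.9327, -0.3395, 0.1219] o=[0.5985, 0.8661, -0.0382] → [0.2766, 0.2930, -1.3010, 0.9327, -0.3395, 0.1219]
J5: z=[0.9327, -0.3395, 0.1219] o=[0.3648, 0.1631, -0.2079] → [0.1334, 0.1632, -0.5660, 0.9327, -0.3395, 0.1219]
J6: z=[0.9327, -0.3395, 0.1219] o=[0.3779, -0.3670, 0.1030] → [0.1743, 0.4516, -0.0761, 0.9327, -0.3395, 0.1219]
q̇ = J⁺·V = [0.5840, 0.3960, -0.0600, 0.1530, 0.1890, -0.1610]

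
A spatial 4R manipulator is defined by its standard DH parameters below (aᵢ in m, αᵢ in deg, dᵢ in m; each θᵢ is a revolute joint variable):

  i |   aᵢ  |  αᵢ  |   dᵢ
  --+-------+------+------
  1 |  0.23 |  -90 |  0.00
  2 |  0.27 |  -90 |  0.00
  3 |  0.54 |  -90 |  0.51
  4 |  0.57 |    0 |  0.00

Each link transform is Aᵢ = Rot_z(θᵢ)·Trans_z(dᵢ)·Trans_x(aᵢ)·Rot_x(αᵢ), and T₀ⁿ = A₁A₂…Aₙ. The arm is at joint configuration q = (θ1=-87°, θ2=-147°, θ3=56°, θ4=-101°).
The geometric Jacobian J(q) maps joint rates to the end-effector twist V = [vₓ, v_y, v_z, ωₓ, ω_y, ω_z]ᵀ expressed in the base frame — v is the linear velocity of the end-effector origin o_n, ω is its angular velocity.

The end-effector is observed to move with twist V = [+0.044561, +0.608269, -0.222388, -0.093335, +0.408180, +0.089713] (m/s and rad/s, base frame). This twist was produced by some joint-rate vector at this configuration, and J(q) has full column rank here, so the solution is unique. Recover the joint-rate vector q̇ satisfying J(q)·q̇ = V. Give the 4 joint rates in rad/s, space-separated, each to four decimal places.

-0.6420 -0.5740 0.3890 -0.8980

o_n = [-0.3369, -0.4020, 1.1754]
J₁: ẑ×o_n = [0.4020, -0.3369, 0.0000], ω = ẑ
J2: z=[0.9986, 0.0523, 0.0000] o=[0.0120, -0.2297, 0.0000] → [0.0615, -1.1738, -0.1538, 0.9986, 0.0523, 0.0000]
J3: z=[0.0285, -0.5439, 0.8387] o=[0.0002, -0.0036, 0.1471] → [-0.2251, -0.3120, -0.1947, 0.0285, -0.5439, 0.8387]
J4: z=[-0.5220, -0.7236, -0.4515] o=[-0.4456, -0.0515, 0.7392] → [-0.4739, 0.1786, 0.2616, -0.5220, -0.7236, -0.4515]
q̇ = J⁺·V = [-0.6420, -0.5740, 0.3890, -0.8980]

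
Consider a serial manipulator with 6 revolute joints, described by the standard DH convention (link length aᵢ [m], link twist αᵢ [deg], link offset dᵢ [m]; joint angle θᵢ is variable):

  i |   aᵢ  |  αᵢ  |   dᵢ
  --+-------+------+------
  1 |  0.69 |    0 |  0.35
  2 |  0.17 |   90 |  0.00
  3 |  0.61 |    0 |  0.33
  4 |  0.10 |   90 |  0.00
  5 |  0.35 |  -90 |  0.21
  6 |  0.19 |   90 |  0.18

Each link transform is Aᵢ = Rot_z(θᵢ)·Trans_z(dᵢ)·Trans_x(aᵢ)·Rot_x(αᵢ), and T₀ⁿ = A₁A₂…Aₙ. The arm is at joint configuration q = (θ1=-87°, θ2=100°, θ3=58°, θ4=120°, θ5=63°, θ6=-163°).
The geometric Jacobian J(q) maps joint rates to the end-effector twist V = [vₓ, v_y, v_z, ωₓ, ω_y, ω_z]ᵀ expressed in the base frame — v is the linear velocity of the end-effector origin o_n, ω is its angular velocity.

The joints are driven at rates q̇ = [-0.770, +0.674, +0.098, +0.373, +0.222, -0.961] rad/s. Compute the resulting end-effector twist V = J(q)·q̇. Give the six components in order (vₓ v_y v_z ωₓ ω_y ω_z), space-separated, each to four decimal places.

o_n = [0.6365, -1.1269, 1.1333]
J₁: ẑ×o_n = [1.1269, 0.6365, -0.0000], ω = ẑ
J2: z=[0.0000, 0.0000, 1.0000] o=[0.0361, -0.6891, 0.3500] → [0.4378, 0.6004, -0.0000, 0.0000, 0.0000, 1.0000]
J3: z=[0.2250, -0.9744, 0.0000] o=[0.2018, -0.6508, 0.3500] → [-0.7632, -0.1762, 0.3165, 0.2250, -0.9744, 0.0000]
J4: z=[0.2250, -0.9744, 0.0000] o=[0.5910, -0.8996, 0.8673] → [-0.2591, -0.0598, -0.0067, 0.2250, -0.9744, 0.0000]
J5: z=[0.0340, 0.0079, 0.9994] o=[0.4936, -0.9221, 0.8708] → [0.2067, 0.1339, -0.0081, 0.0340, 0.0079, 0.9994]
J6: z=[0.9698, -0.2420, -0.0311] o=[0.4161, -1.2601, 1.0862] → [-0.0072, -0.0525, 0.1825, 0.9698, -0.2420, -0.0311]
V = J·q̇ = [-0.6912, -0.0449, -0.1486, -0.8184, -0.2246, 0.1557]

-0.6912 -0.0449 -0.1486 -0.8184 -0.2246 0.1557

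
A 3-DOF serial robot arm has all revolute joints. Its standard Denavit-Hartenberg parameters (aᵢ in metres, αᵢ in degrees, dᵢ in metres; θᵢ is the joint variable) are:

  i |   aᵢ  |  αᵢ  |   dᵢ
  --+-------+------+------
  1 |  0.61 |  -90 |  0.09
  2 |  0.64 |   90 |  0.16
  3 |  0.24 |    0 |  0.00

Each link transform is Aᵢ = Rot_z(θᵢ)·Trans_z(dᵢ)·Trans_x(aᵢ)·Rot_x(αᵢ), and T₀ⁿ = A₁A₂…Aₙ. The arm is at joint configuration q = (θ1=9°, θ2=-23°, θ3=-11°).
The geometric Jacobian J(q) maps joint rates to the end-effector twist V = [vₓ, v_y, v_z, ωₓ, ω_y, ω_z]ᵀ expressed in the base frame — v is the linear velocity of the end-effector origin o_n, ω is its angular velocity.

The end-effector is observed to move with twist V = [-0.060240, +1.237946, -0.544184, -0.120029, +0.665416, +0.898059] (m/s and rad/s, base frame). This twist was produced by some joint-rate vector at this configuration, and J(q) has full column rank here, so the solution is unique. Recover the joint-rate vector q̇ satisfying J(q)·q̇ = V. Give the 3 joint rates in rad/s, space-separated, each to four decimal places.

0.8640 0.6760 0.0370

o_n = [1.3807, 0.3343, 0.4321]
J₁: ẑ×o_n = [-0.3343, 1.3807, 0.0000], ω = ẑ
J2: z=[-0.1564, 0.9877, 0.0000] o=[0.6025, 0.0954, 0.0900] → [0.3379, 0.0535, -0.8060, -0.1564, 0.9877, 0.0000]
J3: z=[-0.3859, -0.0611, 0.9205] o=[1.1593, 0.3456, 0.3401] → [0.0048, 0.2393, 0.0179, -0.3859, -0.0611, 0.9205]
q̇ = J⁺·V = [0.8640, 0.6760, 0.0370]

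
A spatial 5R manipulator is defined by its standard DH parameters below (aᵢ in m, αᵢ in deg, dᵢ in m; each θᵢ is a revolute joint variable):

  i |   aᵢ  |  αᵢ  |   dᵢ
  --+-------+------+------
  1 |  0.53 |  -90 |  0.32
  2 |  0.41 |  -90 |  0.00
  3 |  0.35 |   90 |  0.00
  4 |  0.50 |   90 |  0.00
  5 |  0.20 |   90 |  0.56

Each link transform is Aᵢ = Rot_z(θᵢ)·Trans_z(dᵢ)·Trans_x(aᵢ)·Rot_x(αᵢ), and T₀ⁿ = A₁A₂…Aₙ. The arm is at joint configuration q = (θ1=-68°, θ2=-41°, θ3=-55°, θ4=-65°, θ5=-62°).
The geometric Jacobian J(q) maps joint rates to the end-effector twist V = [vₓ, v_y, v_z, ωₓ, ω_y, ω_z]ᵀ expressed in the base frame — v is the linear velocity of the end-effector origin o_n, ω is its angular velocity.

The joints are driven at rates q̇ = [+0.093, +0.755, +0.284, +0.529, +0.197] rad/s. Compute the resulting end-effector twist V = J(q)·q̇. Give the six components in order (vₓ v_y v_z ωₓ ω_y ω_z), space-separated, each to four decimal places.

0.6222 -0.6141 0.3087 0.7436 0.5945 -0.4100

o_n = [0.1571, -0.4549, 1.3039]
J₁: ẑ×o_n = [0.4549, 0.1571, -0.0000], ω = ẑ
J2: z=[0.9272, 0.3746, 0.0000] o=[0.1985, -0.4914, 0.3200] → [0.3686, -0.9122, 0.0493, 0.9272, 0.3746, 0.0000]
J3: z=[0.2458, -0.6083, -0.7547] o=[0.3145, -0.7783, 0.5890] → [-0.1908, -0.0570, -0.0162, 0.2458, -0.6083, -0.7547]
J4: z=[0.3002, 0.7881, -0.5374] o=[0.6370, -0.8114, 0.7207] → [0.6512, 0.0828, 0.4852, 0.3002, 0.7881, -0.5374]
J5: z=[-0.9392, 0.3427, -0.0221] o=[0.7204, -0.5557, 1.1422] → [0.0576, 0.1643, 0.0984, -0.9392, 0.3427, -0.0221]
V = J·q̇ = [0.6222, -0.6141, 0.3087, 0.7436, 0.5945, -0.4100]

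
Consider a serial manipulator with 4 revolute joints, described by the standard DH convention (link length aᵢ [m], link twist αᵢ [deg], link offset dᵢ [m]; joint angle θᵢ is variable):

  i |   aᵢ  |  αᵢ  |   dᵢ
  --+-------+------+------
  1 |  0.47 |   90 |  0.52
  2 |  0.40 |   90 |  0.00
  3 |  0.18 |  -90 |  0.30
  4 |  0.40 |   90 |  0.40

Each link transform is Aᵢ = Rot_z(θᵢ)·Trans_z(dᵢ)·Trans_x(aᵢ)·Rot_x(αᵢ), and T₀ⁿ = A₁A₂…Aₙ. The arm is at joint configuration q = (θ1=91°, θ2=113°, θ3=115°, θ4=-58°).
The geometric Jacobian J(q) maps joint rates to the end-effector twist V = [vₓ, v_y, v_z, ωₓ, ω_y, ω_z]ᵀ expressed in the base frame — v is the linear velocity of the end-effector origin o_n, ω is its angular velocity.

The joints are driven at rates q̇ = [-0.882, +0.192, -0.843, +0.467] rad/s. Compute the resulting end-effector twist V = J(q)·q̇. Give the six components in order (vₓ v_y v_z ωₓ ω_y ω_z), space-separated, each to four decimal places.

o_n = [0.1668, 1.1116, 0.6518]
J₁: ẑ×o_n = [-1.1116, 0.1668, 0.0000], ω = ẑ
J2: z=[0.9998, 0.0175, 0.0000] o=[-0.0082, 0.4699, 0.5200] → [0.0023, -0.1318, 0.6385, 0.9998, 0.0175, 0.0000]
J3: z=[-0.0161, 0.9204, 0.3907] o=[-0.0055, 0.3137, 0.8882] → [-0.5294, 0.0635, -0.1714, -0.0161, 0.9204, 0.3907]
J4: z=[-0.4287, 0.3467, -0.8343] o=[0.1523, 0.6223, 0.9354] → [0.3098, -0.1337, -0.2148, -0.4287, 0.3467, -0.8343]
V = J·q̇ = [1.5718, -0.2884, 0.1668, 0.0053, -0.6106, -1.6010]

1.5718 -0.2884 0.1668 0.0053 -0.6106 -1.6010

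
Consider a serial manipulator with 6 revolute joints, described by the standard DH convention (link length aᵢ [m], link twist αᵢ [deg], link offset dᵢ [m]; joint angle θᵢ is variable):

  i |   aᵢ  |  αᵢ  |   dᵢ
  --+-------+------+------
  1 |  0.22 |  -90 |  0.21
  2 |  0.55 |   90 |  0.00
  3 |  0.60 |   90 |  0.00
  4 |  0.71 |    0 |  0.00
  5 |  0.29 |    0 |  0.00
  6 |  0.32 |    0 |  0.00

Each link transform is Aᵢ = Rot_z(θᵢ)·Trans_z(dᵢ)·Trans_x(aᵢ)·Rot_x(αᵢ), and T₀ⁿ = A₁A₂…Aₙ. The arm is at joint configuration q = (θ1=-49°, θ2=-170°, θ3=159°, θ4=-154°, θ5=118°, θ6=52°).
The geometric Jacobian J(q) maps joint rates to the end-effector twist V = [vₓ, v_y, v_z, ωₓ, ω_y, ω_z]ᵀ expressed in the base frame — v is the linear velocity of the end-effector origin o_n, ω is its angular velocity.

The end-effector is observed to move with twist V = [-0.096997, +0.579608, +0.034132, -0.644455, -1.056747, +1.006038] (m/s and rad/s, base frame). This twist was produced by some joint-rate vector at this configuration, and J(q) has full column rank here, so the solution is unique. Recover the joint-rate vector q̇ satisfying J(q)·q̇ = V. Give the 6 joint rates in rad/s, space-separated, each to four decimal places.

0.5380 -0.4300 -0.5260 -0.5180 0.1720 -0.4570

o_n = [0.2742, -0.0401, 0.6113]
J₁: ẑ×o_n = [0.0401, 0.2742, -0.0000], ω = ẑ
J2: z=[0.7547, 0.6561, 0.0000] o=[0.1443, -0.1660, 0.2100] → [0.2633, -0.3029, 0.0099, 0.7547, 0.6561, 0.0000]
J3: z=[-0.1139, 0.1311, -0.9848] o=[-0.2110, 0.2427, 0.3055] → [-0.2384, -0.4430, -0.0314, -0.1139, 0.1311, -0.9848]
J4: z=[0.4730, 0.8788, 0.0622] o=[0.3132, -0.0325, 0.2082] → [0.3547, -0.1931, 0.0307, 0.4730, 0.8788, 0.0622]
J5: z=[0.4730, 0.8788, 0.0622] o=[-0.2089, 0.2195, 0.6182] → [0.0101, 0.0333, -0.5473, 0.4730, 0.8788, 0.0622]
J6: z=[0.4730, 0.8788, 0.0622] o=[0.0155, 0.0895, 0.7480] → [-0.1121, 0.0808, -0.2886, 0.4730, 0.8788, 0.0622]
q̇ = J⁺·V = [0.5380, -0.4300, -0.5260, -0.5180, 0.1720, -0.4570]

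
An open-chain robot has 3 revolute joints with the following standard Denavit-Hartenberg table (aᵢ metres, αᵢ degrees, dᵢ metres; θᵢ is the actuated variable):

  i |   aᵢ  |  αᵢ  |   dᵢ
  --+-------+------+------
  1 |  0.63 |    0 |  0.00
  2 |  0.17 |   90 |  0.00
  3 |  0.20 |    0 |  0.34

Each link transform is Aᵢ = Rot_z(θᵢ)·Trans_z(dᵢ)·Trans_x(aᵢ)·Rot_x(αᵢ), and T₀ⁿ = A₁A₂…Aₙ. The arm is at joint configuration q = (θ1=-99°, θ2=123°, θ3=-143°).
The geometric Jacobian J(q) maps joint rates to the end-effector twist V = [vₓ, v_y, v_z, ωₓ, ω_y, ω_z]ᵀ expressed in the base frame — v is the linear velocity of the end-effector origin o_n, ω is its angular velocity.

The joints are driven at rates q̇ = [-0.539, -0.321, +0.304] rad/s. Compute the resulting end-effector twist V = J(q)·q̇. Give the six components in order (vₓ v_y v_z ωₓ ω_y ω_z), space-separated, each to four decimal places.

o_n = [0.0491, -0.9287, -0.1204]
J₁: ẑ×o_n = [0.9287, 0.0491, -0.0000], ω = ẑ
J2: z=[0.0000, 0.0000, 1.0000] o=[-0.0986, -0.6222, 0.0000] → [0.3064, 0.1477, -0.0000, 0.0000, 0.0000, 1.0000]
J3: z=[0.4067, -0.9135, 0.0000] o=[0.0567, -0.5531, 0.0000] → [0.1100, 0.0490, -0.1597, 0.4067, -0.9135, 0.0000]
V = J·q̇ = [-0.5655, -0.0590, -0.0486, 0.1236, -0.2777, -0.8600]

-0.5655 -0.0590 -0.0486 0.1236 -0.2777 -0.8600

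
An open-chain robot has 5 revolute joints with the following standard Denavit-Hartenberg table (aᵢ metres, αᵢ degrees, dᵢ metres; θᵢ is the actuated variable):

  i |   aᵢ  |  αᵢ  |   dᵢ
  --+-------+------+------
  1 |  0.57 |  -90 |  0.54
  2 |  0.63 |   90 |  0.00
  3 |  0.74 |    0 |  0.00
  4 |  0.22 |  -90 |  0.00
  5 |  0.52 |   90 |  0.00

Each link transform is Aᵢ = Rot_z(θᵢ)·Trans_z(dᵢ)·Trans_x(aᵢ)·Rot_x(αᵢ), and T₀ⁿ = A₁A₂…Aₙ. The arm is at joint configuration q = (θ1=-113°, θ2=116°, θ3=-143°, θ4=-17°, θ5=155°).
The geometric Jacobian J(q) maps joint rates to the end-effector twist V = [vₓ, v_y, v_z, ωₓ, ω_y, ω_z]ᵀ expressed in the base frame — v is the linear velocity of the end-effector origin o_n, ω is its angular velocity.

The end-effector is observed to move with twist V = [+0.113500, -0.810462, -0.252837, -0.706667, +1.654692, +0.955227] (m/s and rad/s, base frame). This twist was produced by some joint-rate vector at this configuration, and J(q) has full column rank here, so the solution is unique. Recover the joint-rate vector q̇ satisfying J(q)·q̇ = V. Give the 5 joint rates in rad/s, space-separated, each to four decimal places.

o_n = [-0.4292, -0.0914, 0.3890]
J₁: ẑ×o_n = [0.0914, -0.4292, 0.0000], ω = ẑ
J2: z=[0.9205, -0.3907, 0.0000] o=[-0.2227, -0.5247, 0.5400] → [0.0590, 0.1390, 0.3181, 0.9205, -0.3907, 0.0000]
J3: z=[-0.3512, -0.8273, -0.4384] o=[-0.1148, -0.2705, -0.0262] → [-0.2651, 0.2837, -0.3230, -0.3512, -0.8273, -0.4384]
J4: z=[-0.3512, -0.8273, -0.4384] o=[-0.6260, -0.3349, 0.5049] → [0.2026, -0.1269, 0.0772, -0.3512, -0.8273, -0.4384]
J5: z=[-0.8064, 0.5052, -0.3074] o=[-0.7306, -0.3890, 0.6907] → [-0.0609, -0.3359, -0.3922, -0.8064, 0.5052, -0.3074]
q̇ = J⁺·V = [0.6560, -0.5340, -0.8300, -0.4220, 0.8120]

0.6560 -0.5340 -0.8300 -0.4220 0.8120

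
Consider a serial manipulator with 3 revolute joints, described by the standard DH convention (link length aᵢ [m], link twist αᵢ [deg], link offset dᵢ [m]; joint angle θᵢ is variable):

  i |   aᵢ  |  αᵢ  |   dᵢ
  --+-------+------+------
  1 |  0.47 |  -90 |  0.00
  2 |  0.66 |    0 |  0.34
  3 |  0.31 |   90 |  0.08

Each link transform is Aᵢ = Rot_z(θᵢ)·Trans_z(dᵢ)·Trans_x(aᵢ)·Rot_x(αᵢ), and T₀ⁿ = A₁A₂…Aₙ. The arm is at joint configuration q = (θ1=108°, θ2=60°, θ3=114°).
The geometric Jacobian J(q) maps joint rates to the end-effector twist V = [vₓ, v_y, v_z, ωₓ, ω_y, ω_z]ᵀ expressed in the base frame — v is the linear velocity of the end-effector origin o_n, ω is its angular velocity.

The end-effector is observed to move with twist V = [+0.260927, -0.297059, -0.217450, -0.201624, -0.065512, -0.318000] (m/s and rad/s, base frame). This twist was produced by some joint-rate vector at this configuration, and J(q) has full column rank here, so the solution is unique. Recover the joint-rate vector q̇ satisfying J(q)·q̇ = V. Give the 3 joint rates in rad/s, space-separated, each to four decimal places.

o_n = [-0.5514, 0.3378, -0.6040]
J₁: ẑ×o_n = [-0.3378, -0.5514, 0.0000], ω = ẑ
J2: z=[-0.9511, -0.3090, 0.0000] o=[-0.1452, 0.4470, 0.0000] → [0.1866, -0.5744, -0.0217, -0.9511, -0.3090, 0.0000]
J3: z=[-0.9511, -0.3090, 0.0000] o=[-0.5706, 0.6558, -0.5716] → [0.0100, -0.0308, 0.3083, -0.9511, -0.3090, 0.0000]
q̇ = J⁺·V = [-0.3180, 0.8570, -0.6450]

-0.3180 0.8570 -0.6450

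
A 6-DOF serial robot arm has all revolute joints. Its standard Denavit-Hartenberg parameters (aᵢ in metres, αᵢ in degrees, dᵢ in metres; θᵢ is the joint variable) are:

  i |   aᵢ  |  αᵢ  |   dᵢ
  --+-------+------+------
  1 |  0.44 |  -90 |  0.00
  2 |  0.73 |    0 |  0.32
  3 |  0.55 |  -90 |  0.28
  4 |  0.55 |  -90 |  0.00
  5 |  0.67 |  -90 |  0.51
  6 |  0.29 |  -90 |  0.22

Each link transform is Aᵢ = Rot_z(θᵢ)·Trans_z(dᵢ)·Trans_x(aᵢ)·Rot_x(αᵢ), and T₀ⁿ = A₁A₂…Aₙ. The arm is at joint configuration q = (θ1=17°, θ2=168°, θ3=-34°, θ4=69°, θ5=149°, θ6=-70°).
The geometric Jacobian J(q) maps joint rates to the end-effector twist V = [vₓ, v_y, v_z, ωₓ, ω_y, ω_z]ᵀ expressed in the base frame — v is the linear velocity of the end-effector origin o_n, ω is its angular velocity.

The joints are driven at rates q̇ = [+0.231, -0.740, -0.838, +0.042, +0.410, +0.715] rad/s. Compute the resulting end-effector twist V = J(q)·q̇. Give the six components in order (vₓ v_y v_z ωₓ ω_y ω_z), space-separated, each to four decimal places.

o_n = [-0.1005, 0.5208, -0.1087]
J₁: ẑ×o_n = [-0.5208, -0.1005, 0.0000], ω = ẑ
J2: z=[-0.2924, 0.9563, 0.0000] o=[0.4208, 0.1286, 0.0000] → [-0.1040, -0.0318, 0.3839, -0.2924, 0.9563, 0.0000]
J3: z=[-0.2924, 0.9563, 0.0000] o=[-0.3556, 0.2259, -0.1518] → [0.0412, 0.0126, -0.3302, -0.2924, 0.9563, 0.0000]
J4: z=[-0.6879, -0.2103, 0.6947] o=[-0.8029, 0.3820, -0.5474] → [-0.1887, 0.7897, 0.0522, -0.6879, -0.2103, 0.6947]
J5: z=[0.7250, -0.1531, 0.6716] o=[-0.7837, -0.1491, -0.6892] → [-0.5387, 0.0379, 0.5902, 0.7250, -0.1531, 0.6716]
J6: z=[-0.6076, 0.3170, 0.7282] o=[-0.1966, 0.3999, -0.4384] → [0.0165, 0.2702, -0.1039, -0.6076, 0.3170, 0.7282]
V = J·q̇ = [-0.2949, 0.2317, 0.1625, 0.2953, -1.3540, 1.0562]

-0.2949 0.2317 0.1625 0.2953 -1.3540 1.0562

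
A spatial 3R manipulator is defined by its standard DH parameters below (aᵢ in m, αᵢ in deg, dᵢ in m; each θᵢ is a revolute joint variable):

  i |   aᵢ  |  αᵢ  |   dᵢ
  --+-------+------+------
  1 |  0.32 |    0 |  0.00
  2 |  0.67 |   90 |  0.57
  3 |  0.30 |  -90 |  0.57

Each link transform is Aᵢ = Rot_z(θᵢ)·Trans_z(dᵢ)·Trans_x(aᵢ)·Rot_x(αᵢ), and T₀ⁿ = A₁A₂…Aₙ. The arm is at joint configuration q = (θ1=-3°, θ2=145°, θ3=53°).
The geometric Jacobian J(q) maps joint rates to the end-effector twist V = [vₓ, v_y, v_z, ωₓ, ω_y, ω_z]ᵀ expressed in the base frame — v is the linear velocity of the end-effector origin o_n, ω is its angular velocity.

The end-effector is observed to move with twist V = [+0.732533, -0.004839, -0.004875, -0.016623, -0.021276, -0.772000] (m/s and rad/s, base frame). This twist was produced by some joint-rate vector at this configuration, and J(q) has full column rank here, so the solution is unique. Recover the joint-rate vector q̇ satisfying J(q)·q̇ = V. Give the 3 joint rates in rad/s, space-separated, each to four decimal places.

o_n = [0.0003, 0.9561, 0.8096]
J₁: ẑ×o_n = [-0.9561, 0.0003, 0.0000], ω = ẑ
J2: z=[0.0000, 0.0000, 1.0000] o=[0.3196, -0.0167, 0.0000] → [-0.9728, -0.3193, 0.0000, 0.0000, 0.0000, 1.0000]
J3: z=[0.6157, 0.7880, 0.0000] o=[-0.2084, 0.3957, 0.5700] → [0.1888, -0.1475, 0.1805, 0.6157, 0.7880, 0.0000]
q̇ = J⁺·V = [-0.7990, 0.0270, -0.0270]

-0.7990 0.0270 -0.0270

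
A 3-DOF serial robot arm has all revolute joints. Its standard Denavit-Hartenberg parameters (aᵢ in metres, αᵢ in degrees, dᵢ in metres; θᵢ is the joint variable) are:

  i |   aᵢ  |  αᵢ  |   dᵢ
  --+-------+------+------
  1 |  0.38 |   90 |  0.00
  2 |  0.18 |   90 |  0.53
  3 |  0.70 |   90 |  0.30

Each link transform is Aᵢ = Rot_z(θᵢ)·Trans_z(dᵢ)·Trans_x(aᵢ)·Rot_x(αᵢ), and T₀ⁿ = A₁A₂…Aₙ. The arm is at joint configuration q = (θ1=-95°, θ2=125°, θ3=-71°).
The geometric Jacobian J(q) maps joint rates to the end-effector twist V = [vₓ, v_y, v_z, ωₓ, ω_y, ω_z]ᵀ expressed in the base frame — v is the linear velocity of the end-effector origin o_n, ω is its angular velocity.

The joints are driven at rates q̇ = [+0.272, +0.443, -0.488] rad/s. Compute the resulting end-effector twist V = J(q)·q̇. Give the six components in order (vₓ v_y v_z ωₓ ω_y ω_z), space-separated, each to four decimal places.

0.2235 0.0556 -0.2594 -0.4065 0.4368 -0.0079

o_n = [0.0972, -0.4018, 0.5062]
J₁: ẑ×o_n = [0.4018, 0.0972, -0.0000], ω = ẑ
J2: z=[-0.9962, 0.0872, 0.0000] o=[-0.0331, -0.3786, 0.0000] → [0.0441, 0.5043, 0.0118, -0.9962, 0.0872, 0.0000]
J3: z=[-0.0714, -0.8160, 0.5736] o=[-0.5521, -0.2295, 0.1474] → [-0.1939, 0.3980, 0.5422, -0.0714, -0.8160, 0.5736]
V = J·q̇ = [0.2235, 0.0556, -0.2594, -0.4065, 0.4368, -0.0079]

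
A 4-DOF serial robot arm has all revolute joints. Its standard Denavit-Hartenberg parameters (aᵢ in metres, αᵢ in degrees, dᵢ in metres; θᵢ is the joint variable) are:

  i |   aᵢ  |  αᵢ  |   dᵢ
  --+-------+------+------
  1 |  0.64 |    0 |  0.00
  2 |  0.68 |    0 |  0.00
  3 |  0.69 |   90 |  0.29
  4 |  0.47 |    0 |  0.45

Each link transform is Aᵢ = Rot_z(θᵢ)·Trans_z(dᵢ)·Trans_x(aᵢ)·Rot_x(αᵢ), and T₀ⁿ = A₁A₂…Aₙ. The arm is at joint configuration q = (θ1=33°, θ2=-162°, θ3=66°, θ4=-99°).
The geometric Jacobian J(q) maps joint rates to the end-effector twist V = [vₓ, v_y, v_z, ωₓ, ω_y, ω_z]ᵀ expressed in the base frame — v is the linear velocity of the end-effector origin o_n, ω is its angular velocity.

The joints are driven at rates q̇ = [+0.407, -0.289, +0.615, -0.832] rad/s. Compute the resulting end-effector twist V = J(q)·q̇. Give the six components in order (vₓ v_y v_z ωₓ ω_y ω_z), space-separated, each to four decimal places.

o_n = [-0.0123, -0.9335, -0.1742]
J₁: ẑ×o_n = [0.9335, -0.0123, 0.0000], ω = ẑ
J2: z=[0.0000, 0.0000, 1.0000] o=[0.5367, 0.3486, 0.0000] → [1.2820, -0.5490, 0.0000, 0.0000, 0.0000, 1.0000]
J3: z=[0.0000, 0.0000, 1.0000] o=[0.1088, -0.1799, 0.0000] → [0.7536, -0.1211, 0.0000, 0.0000, 0.0000, 1.0000]
J4: z=[-0.8910, -0.4540, 0.0000] o=[0.4221, -0.7947, 0.2900] → [0.2107, -0.4136, -0.0735, -0.8910, -0.4540, 0.0000]
V = J·q̇ = [0.2975, 0.4233, 0.0612, 0.7413, 0.3777, 0.7330]

0.2975 0.4233 0.0612 0.7413 0.3777 0.7330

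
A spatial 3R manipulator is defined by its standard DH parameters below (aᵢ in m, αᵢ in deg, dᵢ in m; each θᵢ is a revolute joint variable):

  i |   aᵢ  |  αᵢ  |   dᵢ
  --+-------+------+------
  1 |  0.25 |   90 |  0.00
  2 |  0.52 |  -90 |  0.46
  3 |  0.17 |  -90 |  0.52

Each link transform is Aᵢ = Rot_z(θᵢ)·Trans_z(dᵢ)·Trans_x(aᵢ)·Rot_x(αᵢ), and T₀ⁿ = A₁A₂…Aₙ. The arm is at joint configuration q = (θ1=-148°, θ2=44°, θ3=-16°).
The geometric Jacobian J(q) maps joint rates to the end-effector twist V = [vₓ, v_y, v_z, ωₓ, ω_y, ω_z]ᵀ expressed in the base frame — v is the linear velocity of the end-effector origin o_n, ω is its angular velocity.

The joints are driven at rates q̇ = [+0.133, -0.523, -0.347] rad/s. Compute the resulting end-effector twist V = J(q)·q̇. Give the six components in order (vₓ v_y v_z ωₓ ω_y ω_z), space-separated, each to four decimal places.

o_n = [-0.5912, 0.2283, 0.8488]
J₁: ẑ×o_n = [-0.2283, -0.5912, 0.0000], ω = ẑ
J2: z=[-0.5299, 0.8480, 0.0000] o=[-0.2120, -0.1325, 0.0000] → [0.7198, 0.4498, 0.1304, -0.5299, 0.8480, 0.0000]
J3: z=[0.5891, 0.3681, 0.7193] o=[-0.7730, 0.0594, 0.3612] → [0.0580, -0.1564, 0.0326, 0.5891, 0.3681, 0.7193]
V = J·q̇ = [-0.4270, -0.2596, -0.0795, 0.0727, -0.5713, -0.1166]

-0.4270 -0.2596 -0.0795 0.0727 -0.5713 -0.1166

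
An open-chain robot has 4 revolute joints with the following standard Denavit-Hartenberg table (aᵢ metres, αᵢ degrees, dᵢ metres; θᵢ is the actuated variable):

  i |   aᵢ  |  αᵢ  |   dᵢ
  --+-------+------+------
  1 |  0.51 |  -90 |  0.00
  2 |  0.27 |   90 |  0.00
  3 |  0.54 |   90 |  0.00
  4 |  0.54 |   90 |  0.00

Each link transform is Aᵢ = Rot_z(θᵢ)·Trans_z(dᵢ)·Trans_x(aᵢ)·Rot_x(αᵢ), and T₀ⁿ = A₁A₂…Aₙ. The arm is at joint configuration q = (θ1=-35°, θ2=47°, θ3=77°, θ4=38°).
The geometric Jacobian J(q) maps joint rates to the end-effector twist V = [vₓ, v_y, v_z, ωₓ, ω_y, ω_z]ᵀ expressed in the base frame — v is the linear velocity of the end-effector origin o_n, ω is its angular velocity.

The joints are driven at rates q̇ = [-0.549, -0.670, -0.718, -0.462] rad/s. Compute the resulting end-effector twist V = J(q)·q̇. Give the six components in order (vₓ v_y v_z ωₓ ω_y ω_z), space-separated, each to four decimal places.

0.4277 -1.0346 -0.2678 -1.0063 0.0136 -0.7094

o_n = [1.4287, 0.1481, -0.1296]
J₁: ẑ×o_n = [-0.1481, 1.4287, 0.0000], ω = ẑ
J2: z=[0.5736, 0.8192, 0.0000] o=[0.4178, -0.2925, 0.0000] → [-0.1061, 0.0743, -0.5754, 0.5736, 0.8192, 0.0000]
J3: z=[0.5991, -0.4195, 0.6820] o=[0.5686, -0.3981, -0.1975] → [-0.4010, 0.5459, 0.6880, 0.5991, -0.4195, 0.6820]
J4: z=[0.4153, -0.5654, -0.7126] o=[0.9383, -0.0147, -0.2863] → [0.0273, -0.4146, 0.3449, 0.4153, -0.5654, -0.7126]
V = J·q̇ = [0.4277, -1.0346, -0.2678, -1.0063, 0.0136, -0.7094]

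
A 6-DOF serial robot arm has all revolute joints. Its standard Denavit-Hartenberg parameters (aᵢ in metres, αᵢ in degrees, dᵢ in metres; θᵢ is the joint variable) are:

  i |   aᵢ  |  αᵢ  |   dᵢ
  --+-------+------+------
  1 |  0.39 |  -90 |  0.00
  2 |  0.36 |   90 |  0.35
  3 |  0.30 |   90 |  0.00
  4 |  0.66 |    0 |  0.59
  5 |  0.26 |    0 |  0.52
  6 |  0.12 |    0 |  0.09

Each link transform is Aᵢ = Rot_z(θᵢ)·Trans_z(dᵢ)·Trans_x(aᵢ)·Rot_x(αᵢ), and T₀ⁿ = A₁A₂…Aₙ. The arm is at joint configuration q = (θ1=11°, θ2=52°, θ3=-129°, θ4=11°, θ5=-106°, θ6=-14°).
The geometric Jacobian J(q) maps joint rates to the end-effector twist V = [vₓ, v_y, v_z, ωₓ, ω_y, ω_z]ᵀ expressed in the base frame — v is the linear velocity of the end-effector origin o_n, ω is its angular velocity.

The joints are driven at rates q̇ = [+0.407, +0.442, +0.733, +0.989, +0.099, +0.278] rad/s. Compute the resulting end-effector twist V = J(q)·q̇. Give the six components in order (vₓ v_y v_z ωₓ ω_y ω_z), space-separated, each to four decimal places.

0.7348 -1.4245 0.9332 -0.3229 1.2632 1.6948

o_n = [-0.5704, 0.3134, 0.7389]
J₁: ẑ×o_n = [-0.3134, -0.5704, 0.0000], ω = ẑ
J2: z=[-0.1908, 0.9816, 0.0000] o=[0.3828, 0.0744, 0.0000] → [0.7253, 0.1410, 0.8901, -0.1908, 0.9816, 0.0000]
J3: z=[0.7735, 0.1504, 0.6157] o=[0.5336, 0.4603, -0.2837] → [0.2442, -1.4707, 0.0524, 0.7735, 0.1504, 0.6157]
J4: z=[-0.5897, 0.5265, 0.6124] o=[0.4640, 0.2092, -0.1349] → [0.3962, -0.1182, 0.4831, -0.5897, 0.5265, 0.6124]
J5: z=[-0.5897, 0.5265, 0.6124] o=[0.0631, -0.0034, 0.6252] → [-0.1342, -0.3210, 0.1467, -0.5897, 0.5265, 0.6124]
J6: z=[-0.5897, 0.5265, 0.6124] o=[-0.4386, 0.2504, 0.7730] → [-0.0565, -0.1008, 0.0322, -0.5897, 0.5265, 0.6124]
V = J·q̇ = [0.7348, -1.4245, 0.9332, -0.3229, 1.2632, 1.6948]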